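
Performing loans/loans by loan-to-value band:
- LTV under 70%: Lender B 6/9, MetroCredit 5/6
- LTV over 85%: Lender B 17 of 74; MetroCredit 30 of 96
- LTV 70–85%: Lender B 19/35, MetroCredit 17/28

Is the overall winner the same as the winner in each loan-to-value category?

LTV under 70%: Lender B 6/9 = 66.7%, MetroCredit 5/6 = 83.3% → MetroCredit
LTV over 85%: Lender B 17/74 = 23.0%, MetroCredit 30/96 = 31.2% → MetroCredit
LTV 70–85%: Lender B 19/35 = 54.3%, MetroCredit 17/28 = 60.7% → MetroCredit
Overall: Lender B 42/118 = 35.6%, MetroCredit 52/130 = 40.0% → MetroCredit
MetroCredit wins overall and in every loan-to-value group — no reversal.

Yes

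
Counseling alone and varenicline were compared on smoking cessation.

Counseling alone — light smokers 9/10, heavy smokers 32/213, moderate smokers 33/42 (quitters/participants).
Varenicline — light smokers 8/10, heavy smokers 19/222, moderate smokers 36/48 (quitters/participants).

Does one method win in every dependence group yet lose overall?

No

Light smokers: counseling alone 9/10 = 90.0%, varenicline 8/10 = 80.0% → counseling alone
Heavy smokers: counseling alone 32/213 = 15.0%, varenicline 19/222 = 8.6% → counseling alone
Moderate smokers: counseling alone 33/42 = 78.6%, varenicline 36/48 = 75.0% → counseling alone
Overall: counseling alone 74/265 = 27.9%, varenicline 63/280 = 22.5% → counseling alone
Counseling alone wins overall and in every dependence group — no reversal.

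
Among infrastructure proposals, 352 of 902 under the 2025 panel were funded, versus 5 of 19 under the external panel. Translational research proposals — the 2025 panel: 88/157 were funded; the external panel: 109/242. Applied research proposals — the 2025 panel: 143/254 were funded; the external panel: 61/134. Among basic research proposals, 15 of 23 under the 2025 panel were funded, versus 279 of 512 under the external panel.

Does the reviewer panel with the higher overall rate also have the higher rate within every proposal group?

Infrastructure: the 2025 panel 352/902 = 39.0%, the external panel 5/19 = 26.3% → the 2025 panel
Translational research: the 2025 panel 88/157 = 56.1%, the external panel 109/242 = 45.0% → the 2025 panel
Applied research: the 2025 panel 143/254 = 56.3%, the external panel 61/134 = 45.5% → the 2025 panel
Basic research: the 2025 panel 15/23 = 65.2%, the external panel 279/512 = 54.5% → the 2025 panel
Overall: the 2025 panel 598/1336 = 44.8%, the external panel 454/907 = 50.1% → the external panel
The 2025 panel wins each proposal group but the external panel wins overall — the comparison reverses. The 2025 panel's proposals skew toward infrastructure, which has a lower base rate.

No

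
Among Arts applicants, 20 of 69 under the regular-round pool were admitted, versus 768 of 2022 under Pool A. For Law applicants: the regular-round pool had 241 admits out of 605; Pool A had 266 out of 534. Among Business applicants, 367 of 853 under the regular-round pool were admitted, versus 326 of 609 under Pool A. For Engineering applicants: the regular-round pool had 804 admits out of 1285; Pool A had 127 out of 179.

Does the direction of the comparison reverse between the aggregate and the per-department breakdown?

Yes

Arts: the regular-round pool 20/69 = 29.0%, Pool A 768/2022 = 38.0% → Pool A
Law: the regular-round pool 241/605 = 39.8%, Pool A 266/534 = 49.8% → Pool A
Business: the regular-round pool 367/853 = 43.0%, Pool A 326/609 = 53.5% → Pool A
Engineering: the regular-round pool 804/1285 = 62.6%, Pool A 127/179 = 70.9% → Pool A
Overall: the regular-round pool 1432/2812 = 50.9%, Pool A 1487/3344 = 44.5% → the regular-round pool
Pool A wins each department group but the regular-round pool wins overall — the comparison reverses. Pool A's applicants skew toward Arts, which has a lower base rate.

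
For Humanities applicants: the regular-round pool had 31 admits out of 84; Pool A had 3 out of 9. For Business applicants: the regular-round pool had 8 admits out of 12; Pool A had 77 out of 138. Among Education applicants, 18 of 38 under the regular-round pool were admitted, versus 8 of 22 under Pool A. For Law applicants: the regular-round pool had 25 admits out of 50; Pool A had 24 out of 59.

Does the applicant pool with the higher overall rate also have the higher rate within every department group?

No

Humanities: the regular-round pool 31/84 = 36.9%, Pool A 3/9 = 33.3% → the regular-round pool
Business: the regular-round pool 8/12 = 66.7%, Pool A 77/138 = 55.8% → the regular-round pool
Education: the regular-round pool 18/38 = 47.4%, Pool A 8/22 = 36.4% → the regular-round pool
Law: the regular-round pool 25/50 = 50.0%, Pool A 24/59 = 40.7% → the regular-round pool
Overall: the regular-round pool 82/184 = 44.6%, Pool A 112/228 = 49.1% → Pool A
The regular-round pool wins each department group but Pool A wins overall — the comparison reverses. The regular-round pool's applicants skew toward Humanities, which has a lower base rate.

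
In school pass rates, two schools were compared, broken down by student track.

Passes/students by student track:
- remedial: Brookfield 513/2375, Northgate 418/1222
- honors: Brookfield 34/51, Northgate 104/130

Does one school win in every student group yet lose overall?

No

Remedial: Brookfield 513/2375 = 21.6%, Northgate 418/1222 = 34.2% → Northgate
Honors: Brookfield 34/51 = 66.7%, Northgate 104/130 = 80.0% → Northgate
Overall: Brookfield 547/2426 = 22.5%, Northgate 522/1352 = 38.6% → Northgate
Northgate wins overall and in every student group — no reversal.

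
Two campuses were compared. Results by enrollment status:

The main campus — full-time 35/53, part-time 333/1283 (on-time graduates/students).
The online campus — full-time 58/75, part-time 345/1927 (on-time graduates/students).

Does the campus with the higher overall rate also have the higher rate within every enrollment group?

Full-time: the main campus 35/53 = 66.0%, the online campus 58/75 = 77.3% → the online campus
Part-time: the main campus 333/1283 = 26.0%, the online campus 345/1927 = 17.9% → the main campus
Overall: the main campus 368/1336 = 27.5%, the online campus 403/2002 = 20.1% → the main campus
Neither sweeps: the main campus wins 1 of 2 groups, the online campus wins 1. The main campus wins overall but not every group — no Simpson reversal.

No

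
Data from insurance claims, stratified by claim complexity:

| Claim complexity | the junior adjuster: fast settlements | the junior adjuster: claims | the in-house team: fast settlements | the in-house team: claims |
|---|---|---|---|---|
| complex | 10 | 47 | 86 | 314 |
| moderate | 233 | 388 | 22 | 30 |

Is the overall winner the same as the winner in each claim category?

Complex: the junior adjuster 10/47 = 21.3%, the in-house team 86/314 = 27.4% → the in-house team
Moderate: the junior adjuster 233/388 = 60.1%, the in-house team 22/30 = 73.3% → the in-house team
Overall: the junior adjuster 243/435 = 55.9%, the in-house team 108/344 = 31.4% → the junior adjuster
The in-house team wins each claim group but the junior adjuster wins overall — the comparison reverses. The in-house team's claims skew toward complex, which has a lower base rate.

No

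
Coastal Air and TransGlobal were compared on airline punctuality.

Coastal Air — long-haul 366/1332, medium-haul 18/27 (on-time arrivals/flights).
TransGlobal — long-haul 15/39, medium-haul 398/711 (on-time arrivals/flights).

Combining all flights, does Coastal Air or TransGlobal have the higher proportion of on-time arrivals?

Long-haul: Coastal Air 366/1332 = 27.5%, TransGlobal 15/39 = 38.5% → TransGlobal
Medium-haul: Coastal Air 18/27 = 66.7%, TransGlobal 398/711 = 56.0% → Coastal Air
Overall: Coastal Air 384/1359 = 28.3%, TransGlobal 413/750 = 55.1% → TransGlobal
(Neither sweeps every route group, but TransGlobal has the higher pooled rate.)

TransGlobal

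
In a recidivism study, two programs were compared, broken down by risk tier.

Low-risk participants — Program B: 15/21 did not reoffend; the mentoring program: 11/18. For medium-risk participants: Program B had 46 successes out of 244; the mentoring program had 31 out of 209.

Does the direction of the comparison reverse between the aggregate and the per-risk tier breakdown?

No

Low-risk: Program B 15/21 = 71.4%, the mentoring program 11/18 = 61.1% → Program B
Medium-risk: Program B 46/244 = 18.9%, the mentoring program 31/209 = 14.8% → Program B
Overall: Program B 61/265 = 23.0%, the mentoring program 42/227 = 18.5% → Program B
Program B wins overall and in every risk group — no reversal.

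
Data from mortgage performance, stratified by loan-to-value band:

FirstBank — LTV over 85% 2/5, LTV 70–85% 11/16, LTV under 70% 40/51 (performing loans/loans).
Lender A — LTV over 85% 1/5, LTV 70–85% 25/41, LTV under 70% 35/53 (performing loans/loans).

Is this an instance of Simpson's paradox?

No

LTV over 85%: FirstBank 2/5 = 40.0%, Lender A 1/5 = 20.0% → FirstBank
LTV 70–85%: FirstBank 11/16 = 68.8%, Lender A 25/41 = 61.0% → FirstBank
LTV under 70%: FirstBank 40/51 = 78.4%, Lender A 35/53 = 66.0% → FirstBank
Overall: FirstBank 53/72 = 73.6%, Lender A 61/99 = 61.6% → FirstBank
FirstBank wins overall and in every loan-to-value group — no reversal.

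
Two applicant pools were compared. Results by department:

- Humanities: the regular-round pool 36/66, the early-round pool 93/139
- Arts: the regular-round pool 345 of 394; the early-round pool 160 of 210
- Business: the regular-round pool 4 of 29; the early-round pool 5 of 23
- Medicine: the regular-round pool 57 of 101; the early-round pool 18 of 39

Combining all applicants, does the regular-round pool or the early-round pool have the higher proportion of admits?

Humanities: the regular-round pool 36/66 = 54.5%, the early-round pool 93/139 = 66.9% → the early-round pool
Arts: the regular-round pool 345/394 = 87.6%, the early-round pool 160/210 = 76.2% → the regular-round pool
Business: the regular-round pool 4/29 = 13.8%, the early-round pool 5/23 = 21.7% → the early-round pool
Medicine: the regular-round pool 57/101 = 56.4%, the early-round pool 18/39 = 46.2% → the regular-round pool
Overall: the regular-round pool 442/590 = 74.9%, the early-round pool 276/411 = 67.2% → the regular-round pool
(Neither sweeps every department group, but the regular-round pool has the higher pooled rate.)

the regular-round pool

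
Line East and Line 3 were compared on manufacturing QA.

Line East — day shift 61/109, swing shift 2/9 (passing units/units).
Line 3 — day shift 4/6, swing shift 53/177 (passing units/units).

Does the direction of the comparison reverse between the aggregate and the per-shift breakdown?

Day shift: Line East 61/109 = 56.0%, Line 3 4/6 = 66.7% → Line 3
Swing shift: Line East 2/9 = 22.2%, Line 3 53/177 = 29.9% → Line 3
Overall: Line East 63/118 = 53.4%, Line 3 57/183 = 31.1% → Line East
Line 3 wins each shift group but Line East wins overall — the comparison reverses. Line 3's units skew toward swing shift, which has a lower base rate.

Yes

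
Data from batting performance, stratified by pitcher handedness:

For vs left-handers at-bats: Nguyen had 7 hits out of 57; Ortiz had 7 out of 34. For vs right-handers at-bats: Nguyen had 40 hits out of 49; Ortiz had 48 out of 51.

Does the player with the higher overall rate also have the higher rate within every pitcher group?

Yes

Vs left-handers: Nguyen 7/57 = 12.3%, Ortiz 7/34 = 20.6% → Ortiz
Vs right-handers: Nguyen 40/49 = 81.6%, Ortiz 48/51 = 94.1% → Ortiz
Overall: Nguyen 47/106 = 44.3%, Ortiz 55/85 = 64.7% → Ortiz
Ortiz wins overall and in every pitcher group — no reversal.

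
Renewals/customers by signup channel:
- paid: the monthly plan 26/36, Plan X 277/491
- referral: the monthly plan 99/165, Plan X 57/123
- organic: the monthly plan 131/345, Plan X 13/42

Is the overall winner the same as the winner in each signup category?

No

Paid: the monthly plan 26/36 = 72.2%, Plan X 277/491 = 56.4% → the monthly plan
Referral: the monthly plan 99/165 = 60.0%, Plan X 57/123 = 46.3% → the monthly plan
Organic: the monthly plan 131/345 = 38.0%, Plan X 13/42 = 31.0% → the monthly plan
Overall: the monthly plan 256/546 = 46.9%, Plan X 347/656 = 52.9% → Plan X
The monthly plan wins each signup group but Plan X wins overall — the comparison reverses. The monthly plan's customers skew toward organic, which has a lower base rate.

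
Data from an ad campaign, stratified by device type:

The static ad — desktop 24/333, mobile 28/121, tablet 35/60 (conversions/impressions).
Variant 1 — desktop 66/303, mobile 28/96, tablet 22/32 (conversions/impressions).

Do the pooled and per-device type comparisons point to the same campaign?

Desktop: the static ad 24/333 = 7.2%, Variant 1 66/303 = 21.8% → Variant 1
Mobile: the static ad 28/121 = 23.1%, Variant 1 28/96 = 29.2% → Variant 1
Tablet: the static ad 35/60 = 58.3%, Variant 1 22/32 = 68.8% → Variant 1
Overall: the static ad 87/514 = 16.9%, Variant 1 116/431 = 26.9% → Variant 1
Variant 1 wins overall and in every device group — no reversal.

Yes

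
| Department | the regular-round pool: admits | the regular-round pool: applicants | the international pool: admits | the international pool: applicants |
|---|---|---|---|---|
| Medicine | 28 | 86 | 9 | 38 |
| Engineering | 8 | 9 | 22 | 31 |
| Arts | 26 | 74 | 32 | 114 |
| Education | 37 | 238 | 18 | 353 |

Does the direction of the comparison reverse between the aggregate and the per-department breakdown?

Medicine: the regular-round pool 28/86 = 32.6%, the international pool 9/38 = 23.7% → the regular-round pool
Engineering: the regular-round pool 8/9 = 88.9%, the international pool 22/31 = 71.0% → the regular-round pool
Arts: the regular-round pool 26/74 = 35.1%, the international pool 32/114 = 28.1% → the regular-round pool
Education: the regular-round pool 37/238 = 15.5%, the international pool 18/353 = 5.1% → the regular-round pool
Overall: the regular-round pool 99/407 = 24.3%, the international pool 81/536 = 15.1% → the regular-round pool
The regular-round pool wins overall and in every department group — no reversal.

No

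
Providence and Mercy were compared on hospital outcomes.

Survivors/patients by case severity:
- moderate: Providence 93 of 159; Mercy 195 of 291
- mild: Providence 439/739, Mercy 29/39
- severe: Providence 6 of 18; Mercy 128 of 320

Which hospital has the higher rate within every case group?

Mercy

Moderate: Providence 93/159 = 58.5%, Mercy 195/291 = 67.0% → Mercy
Mild: Providence 439/739 = 59.4%, Mercy 29/39 = 74.4% → Mercy
Severe: Providence 6/18 = 33.3%, Mercy 128/320 = 40.0% → Mercy
Mercy has the higher rate in all 3 groups.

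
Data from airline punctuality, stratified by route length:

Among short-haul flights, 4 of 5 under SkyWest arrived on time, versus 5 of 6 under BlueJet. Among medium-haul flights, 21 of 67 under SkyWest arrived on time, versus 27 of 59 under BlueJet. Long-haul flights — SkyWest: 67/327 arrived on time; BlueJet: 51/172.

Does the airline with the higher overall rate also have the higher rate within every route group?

Short-haul: SkyWest 4/5 = 80.0%, BlueJet 5/6 = 83.3% → BlueJet
Medium-haul: SkyWest 21/67 = 31.3%, BlueJet 27/59 = 45.8% → BlueJet
Long-haul: SkyWest 67/327 = 20.5%, BlueJet 51/172 = 29.7% → BlueJet
Overall: SkyWest 92/399 = 23.1%, BlueJet 83/237 = 35.0% → BlueJet
BlueJet wins overall and in every route group — no reversal.

Yes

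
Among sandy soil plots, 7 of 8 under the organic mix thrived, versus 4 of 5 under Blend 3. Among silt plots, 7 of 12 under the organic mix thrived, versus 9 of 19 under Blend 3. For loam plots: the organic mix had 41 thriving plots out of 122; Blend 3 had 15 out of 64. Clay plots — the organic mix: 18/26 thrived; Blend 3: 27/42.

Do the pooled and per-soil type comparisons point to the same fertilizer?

Sandy soil: the organic mix 7/8 = 87.5%, Blend 3 4/5 = 80.0% → the organic mix
Silt: the organic mix 7/12 = 58.3%, Blend 3 9/19 = 47.4% → the organic mix
Loam: the organic mix 41/122 = 33.6%, Blend 3 15/64 = 23.4% → the organic mix
Clay: the organic mix 18/26 = 69.2%, Blend 3 27/42 = 64.3% → the organic mix
Overall: the organic mix 73/168 = 43.5%, Blend 3 55/130 = 42.3% → the organic mix
The organic mix wins overall and in every soil group — no reversal.

Yes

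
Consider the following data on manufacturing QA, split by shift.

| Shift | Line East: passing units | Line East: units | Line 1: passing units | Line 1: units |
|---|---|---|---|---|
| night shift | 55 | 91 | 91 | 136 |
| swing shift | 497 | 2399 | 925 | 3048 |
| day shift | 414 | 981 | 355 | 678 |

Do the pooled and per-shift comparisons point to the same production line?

Night shift: Line East 55/91 = 60.4%, Line 1 91/136 = 66.9% → Line 1
Swing shift: Line East 497/2399 = 20.7%, Line 1 925/3048 = 30.3% → Line 1
Day shift: Line East 414/981 = 42.2%, Line 1 355/678 = 52.4% → Line 1
Overall: Line East 966/3471 = 27.8%, Line 1 1371/3862 = 35.5% → Line 1
Line 1 wins overall and in every shift group — no reversal.

Yes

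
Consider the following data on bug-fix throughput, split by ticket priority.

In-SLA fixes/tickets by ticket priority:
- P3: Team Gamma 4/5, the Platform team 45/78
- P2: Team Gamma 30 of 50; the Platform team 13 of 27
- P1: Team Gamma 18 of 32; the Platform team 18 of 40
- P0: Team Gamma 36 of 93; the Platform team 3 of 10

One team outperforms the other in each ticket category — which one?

P3: Team Gamma 4/5 = 80.0%, the Platform team 45/78 = 57.7% → Team Gamma
P2: Team Gamma 30/50 = 60.0%, the Platform team 13/27 = 48.1% → Team Gamma
P1: Team Gamma 18/32 = 56.2%, the Platform team 18/40 = 45.0% → Team Gamma
P0: Team Gamma 36/93 = 38.7%, the Platform team 3/10 = 30.0% → Team Gamma
Team Gamma has the higher rate in all 4 groups.

Team Gamma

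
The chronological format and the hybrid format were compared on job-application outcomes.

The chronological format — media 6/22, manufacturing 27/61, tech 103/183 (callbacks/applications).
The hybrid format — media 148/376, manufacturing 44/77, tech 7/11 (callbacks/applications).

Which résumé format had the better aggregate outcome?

the chronological format

Media: the chronological format 6/22 = 27.3%, the hybrid format 148/376 = 39.4% → the hybrid format
Manufacturing: the chronological format 27/61 = 44.3%, the hybrid format 44/77 = 57.1% → the hybrid format
Tech: the chronological format 103/183 = 56.3%, the hybrid format 7/11 = 63.6% → the hybrid format
Overall: the chronological format 136/266 = 51.1%, the hybrid format 199/464 = 42.9% → the chronological format
(The hybrid format wins every industry group but the chronological format wins overall — the hybrid format's applications skew toward the low-rate media group.)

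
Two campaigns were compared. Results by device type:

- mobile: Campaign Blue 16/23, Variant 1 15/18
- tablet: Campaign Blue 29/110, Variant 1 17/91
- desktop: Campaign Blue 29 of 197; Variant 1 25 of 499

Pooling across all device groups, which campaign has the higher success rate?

Campaign Blue

Mobile: Campaign Blue 16/23 = 69.6%, Variant 1 15/18 = 83.3% → Variant 1
Tablet: Campaign Blue 29/110 = 26.4%, Variant 1 17/91 = 18.7% → Campaign Blue
Desktop: Campaign Blue 29/197 = 14.7%, Variant 1 25/499 = 5.0% → Campaign Blue
Overall: Campaign Blue 74/330 = 22.4%, Variant 1 57/608 = 9.4% → Campaign Blue
(Neither sweeps every device group, but Campaign Blue has the higher pooled rate.)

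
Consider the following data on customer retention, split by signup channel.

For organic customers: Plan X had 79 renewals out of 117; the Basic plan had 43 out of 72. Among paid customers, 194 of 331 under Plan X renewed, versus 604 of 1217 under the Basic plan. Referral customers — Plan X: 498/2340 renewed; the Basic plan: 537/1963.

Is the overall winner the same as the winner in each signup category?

Organic: Plan X 79/117 = 67.5%, the Basic plan 43/72 = 59.7% → Plan X
Paid: Plan X 194/331 = 58.6%, the Basic plan 604/1217 = 49.6% → Plan X
Referral: Plan X 498/2340 = 21.3%, the Basic plan 537/1963 = 27.4% → the Basic plan
Overall: Plan X 771/2788 = 27.7%, the Basic plan 1184/3252 = 36.4% → the Basic plan
Neither sweeps: Plan X wins 2 of 3 groups, the Basic plan wins 1. The Basic plan wins overall but not every group — no Simpson reversal.

No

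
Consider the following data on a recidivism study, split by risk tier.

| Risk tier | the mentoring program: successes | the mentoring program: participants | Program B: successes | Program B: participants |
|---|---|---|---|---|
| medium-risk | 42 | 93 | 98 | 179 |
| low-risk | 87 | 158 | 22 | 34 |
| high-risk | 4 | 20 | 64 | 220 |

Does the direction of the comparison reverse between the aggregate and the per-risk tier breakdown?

Yes

Medium-risk: the mentoring program 42/93 = 45.2%, Program B 98/179 = 54.7% → Program B
Low-risk: the mentoring program 87/158 = 55.1%, Program B 22/34 = 64.7% → Program B
High-risk: the mentoring program 4/20 = 20.0%, Program B 64/220 = 29.1% → Program B
Overall: the mentoring program 133/271 = 49.1%, Program B 184/433 = 42.5% → the mentoring program
Program B wins each risk group but the mentoring program wins overall — the comparison reverses. Program B's participants skew toward high-risk, which has a lower base rate.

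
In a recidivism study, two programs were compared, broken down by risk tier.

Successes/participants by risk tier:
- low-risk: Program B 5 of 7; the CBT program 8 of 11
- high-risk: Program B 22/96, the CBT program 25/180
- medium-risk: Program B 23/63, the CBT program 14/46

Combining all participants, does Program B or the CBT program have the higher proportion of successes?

Low-risk: Program B 5/7 = 71.4%, the CBT program 8/11 = 72.7% → the CBT program
High-risk: Program B 22/96 = 22.9%, the CBT program 25/180 = 13.9% → Program B
Medium-risk: Program B 23/63 = 36.5%, the CBT program 14/46 = 30.4% → Program B
Overall: Program B 50/166 = 30.1%, the CBT program 47/237 = 19.8% → Program B
(Neither sweeps every risk group, but Program B has the higher pooled rate.)

Program B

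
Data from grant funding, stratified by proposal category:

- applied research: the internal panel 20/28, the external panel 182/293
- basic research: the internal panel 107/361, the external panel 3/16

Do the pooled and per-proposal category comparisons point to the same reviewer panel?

No

Applied research: the internal panel 20/28 = 71.4%, the external panel 182/293 = 62.1% → the internal panel
Basic research: the internal panel 107/361 = 29.6%, the external panel 3/16 = 18.8% → the internal panel
Overall: the internal panel 127/389 = 32.6%, the external panel 185/309 = 59.9% → the external panel
The internal panel wins each proposal group but the external panel wins overall — the comparison reverses. The internal panel's proposals skew toward basic research, which has a lower base rate.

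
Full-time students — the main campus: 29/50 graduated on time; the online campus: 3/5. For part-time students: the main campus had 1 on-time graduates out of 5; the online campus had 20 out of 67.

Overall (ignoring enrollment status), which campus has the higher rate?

Full-time: the main campus 29/50 = 58.0%, the online campus 3/5 = 60.0% → the online campus
Part-time: the main campus 1/5 = 20.0%, the online campus 20/67 = 29.9% → the online campus
Overall: the main campus 30/55 = 54.5%, the online campus 23/72 = 31.9% → the main campus
(The online campus wins every enrollment group but the main campus wins overall — the online campus's students skew toward the low-rate part-time group.)

the main campus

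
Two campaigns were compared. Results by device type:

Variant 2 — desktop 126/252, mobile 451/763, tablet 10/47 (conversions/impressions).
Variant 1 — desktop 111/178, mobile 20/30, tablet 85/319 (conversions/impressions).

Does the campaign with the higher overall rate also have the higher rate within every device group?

No

Desktop: Variant 2 126/252 = 50.0%, Variant 1 111/178 = 62.4% → Variant 1
Mobile: Variant 2 451/763 = 59.1%, Variant 1 20/30 = 66.7% → Variant 1
Tablet: Variant 2 10/47 = 21.3%, Variant 1 85/319 = 26.6% → Variant 1
Overall: Variant 2 587/1062 = 55.3%, Variant 1 216/527 = 41.0% → Variant 2
Variant 1 wins each device group but Variant 2 wins overall — the comparison reverses. Variant 1's impressions skew toward tablet, which has a lower base rate.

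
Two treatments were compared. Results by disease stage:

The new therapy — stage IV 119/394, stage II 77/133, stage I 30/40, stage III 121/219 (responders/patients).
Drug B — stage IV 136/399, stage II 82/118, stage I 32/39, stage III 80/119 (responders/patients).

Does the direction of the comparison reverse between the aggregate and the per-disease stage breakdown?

Stage IV: the new therapy 119/394 = 30.2%, Drug B 136/399 = 34.1% → Drug B
Stage II: the new therapy 77/133 = 57.9%, Drug B 82/118 = 69.5% → Drug B
Stage I: the new therapy 30/40 = 75.0%, Drug B 32/39 = 82.1% → Drug B
Stage III: the new therapy 121/219 = 55.3%, Drug B 80/119 = 67.2% → Drug B
Overall: the new therapy 347/786 = 44.1%, Drug B 330/675 = 48.9% → Drug B
Drug B wins overall and in every disease group — no reversal.

No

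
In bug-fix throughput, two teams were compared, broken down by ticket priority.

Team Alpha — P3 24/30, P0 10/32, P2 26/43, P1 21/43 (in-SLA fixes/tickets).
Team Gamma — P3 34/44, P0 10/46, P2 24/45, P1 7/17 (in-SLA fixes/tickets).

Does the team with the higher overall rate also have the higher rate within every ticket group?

Yes

P3: Team Alpha 24/30 = 80.0%, Team Gamma 34/44 = 77.3% → Team Alpha
P0: Team Alpha 10/32 = 31.2%, Team Gamma 10/46 = 21.7% → Team Alpha
P2: Team Alpha 26/43 = 60.5%, Team Gamma 24/45 = 53.3% → Team Alpha
P1: Team Alpha 21/43 = 48.8%, Team Gamma 7/17 = 41.2% → Team Alpha
Overall: Team Alpha 81/148 = 54.7%, Team Gamma 75/152 = 49.3% → Team Alpha
Team Alpha wins overall and in every ticket group — no reversal.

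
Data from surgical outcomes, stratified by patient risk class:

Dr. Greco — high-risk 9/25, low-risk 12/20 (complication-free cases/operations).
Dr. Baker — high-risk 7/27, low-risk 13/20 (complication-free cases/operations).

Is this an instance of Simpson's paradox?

No

High-risk: Dr. Greco 9/25 = 36.0%, Dr. Baker 7/27 = 25.9% → Dr. Greco
Low-risk: Dr. Greco 12/20 = 60.0%, Dr. Baker 13/20 = 65.0% → Dr. Baker
Overall: Dr. Greco 21/45 = 46.7%, Dr. Baker 20/47 = 42.6% → Dr. Greco
Neither sweeps: Dr. Greco wins 1 of 2 groups, Dr. Baker wins 1. Dr. Greco wins overall but not every group — no Simpson reversal.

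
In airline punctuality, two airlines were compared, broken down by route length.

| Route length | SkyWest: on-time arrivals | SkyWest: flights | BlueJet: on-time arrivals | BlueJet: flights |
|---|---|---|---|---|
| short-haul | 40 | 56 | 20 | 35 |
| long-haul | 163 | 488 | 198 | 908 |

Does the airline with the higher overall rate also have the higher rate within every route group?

Yes

Short-haul: SkyWest 40/56 = 71.4%, BlueJet 20/35 = 57.1% → SkyWest
Long-haul: SkyWest 163/488 = 33.4%, BlueJet 198/908 = 21.8% → SkyWest
Overall: SkyWest 203/544 = 37.3%, BlueJet 218/943 = 23.1% → SkyWest
SkyWest wins overall and in every route group — no reversal.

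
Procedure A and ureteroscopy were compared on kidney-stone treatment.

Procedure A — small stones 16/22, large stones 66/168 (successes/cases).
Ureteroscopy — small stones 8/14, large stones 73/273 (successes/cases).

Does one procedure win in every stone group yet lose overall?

Small stones: Procedure A 16/22 = 72.7%, ureteroscopy 8/14 = 57.1% → Procedure A
Large stones: Procedure A 66/168 = 39.3%, ureteroscopy 73/273 = 26.7% → Procedure A
Overall: Procedure A 82/190 = 43.2%, ureteroscopy 81/287 = 28.2% → Procedure A
Procedure A wins overall and in every stone group — no reversal.

No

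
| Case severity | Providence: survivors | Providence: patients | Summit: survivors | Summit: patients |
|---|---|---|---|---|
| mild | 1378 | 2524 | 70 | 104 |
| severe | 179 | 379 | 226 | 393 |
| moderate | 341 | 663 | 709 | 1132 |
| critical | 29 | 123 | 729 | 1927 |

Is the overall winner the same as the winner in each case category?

Mild: Providence 1378/2524 = 54.6%, Summit 70/104 = 67.3% → Summit
Severe: Providence 179/379 = 47.2%, Summit 226/393 = 57.5% → Summit
Moderate: Providence 341/663 = 51.4%, Summit 709/1132 = 62.6% → Summit
Critical: Providence 29/123 = 23.6%, Summit 729/1927 = 37.8% → Summit
Overall: Providence 1927/3689 = 52.2%, Summit 1734/3556 = 48.8% → Providence
Summit wins each case group but Providence wins overall — the comparison reverses. Summit's patients skew toward critical, which has a lower base rate.

No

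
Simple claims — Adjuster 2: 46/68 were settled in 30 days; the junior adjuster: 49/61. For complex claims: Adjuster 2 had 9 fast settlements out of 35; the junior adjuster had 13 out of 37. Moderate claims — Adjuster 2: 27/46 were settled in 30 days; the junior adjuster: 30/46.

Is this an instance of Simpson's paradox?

No

Simple: Adjuster 2 46/68 = 67.6%, the junior adjuster 49/61 = 80.3% → the junior adjuster
Complex: Adjuster 2 9/35 = 25.7%, the junior adjuster 13/37 = 35.1% → the junior adjuster
Moderate: Adjuster 2 27/46 = 58.7%, the junior adjuster 30/46 = 65.2% → the junior adjuster
Overall: Adjuster 2 82/149 = 55.0%, the junior adjuster 92/144 = 63.9% → the junior adjuster
The junior adjuster wins overall and in every claim group — no reversal.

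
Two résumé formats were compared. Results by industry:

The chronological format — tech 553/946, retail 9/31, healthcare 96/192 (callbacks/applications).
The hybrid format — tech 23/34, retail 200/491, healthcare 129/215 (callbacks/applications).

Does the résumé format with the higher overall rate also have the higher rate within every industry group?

Tech: the chronological format 553/946 = 58.5%, the hybrid format 23/34 = 67.6% → the hybrid format
Retail: the chronological format 9/31 = 29.0%, the hybrid format 200/491 = 40.7% → the hybrid format
Healthcare: the chronological format 96/192 = 50.0%, the hybrid format 129/215 = 60.0% → the hybrid format
Overall: the chronological format 658/1169 = 56.3%, the hybrid format 352/740 = 47.6% → the chronological format
The hybrid format wins each industry group but the chronological format wins overall — the comparison reverses. The hybrid format's applications skew toward retail, which has a lower base rate.

No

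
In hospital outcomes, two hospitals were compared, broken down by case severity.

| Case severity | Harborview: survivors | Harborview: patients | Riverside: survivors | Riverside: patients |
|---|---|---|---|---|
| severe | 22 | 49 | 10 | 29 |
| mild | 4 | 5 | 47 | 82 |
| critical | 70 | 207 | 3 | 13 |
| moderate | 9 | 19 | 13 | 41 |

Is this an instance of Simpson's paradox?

Yes

Severe: Harborview 22/49 = 44.9%, Riverside 10/29 = 34.5% → Harborview
Mild: Harborview 4/5 = 80.0%, Riverside 47/82 = 57.3% → Harborview
Critical: Harborview 70/207 = 33.8%, Riverside 3/13 = 23.1% → Harborview
Moderate: Harborview 9/19 = 47.4%, Riverside 13/41 = 31.7% → Harborview
Overall: Harborview 105/280 = 37.5%, Riverside 73/165 = 44.2% → Riverside
Harborview wins each case group but Riverside wins overall — the comparison reverses. Harborview's patients skew toward critical, which has a lower base rate.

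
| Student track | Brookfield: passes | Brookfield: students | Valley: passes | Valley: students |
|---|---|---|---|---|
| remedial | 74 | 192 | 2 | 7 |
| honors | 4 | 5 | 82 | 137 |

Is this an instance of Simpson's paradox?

Yes

Remedial: Brookfield 74/192 = 38.5%, Valley 2/7 = 28.6% → Brookfield
Honors: Brookfield 4/5 = 80.0%, Valley 82/137 = 59.9% → Brookfield
Overall: Brookfield 78/197 = 39.6%, Valley 84/144 = 58.3% → Valley
Brookfield wins each student group but Valley wins overall — the comparison reverses. Brookfield's students skew toward remedial, which has a lower base rate.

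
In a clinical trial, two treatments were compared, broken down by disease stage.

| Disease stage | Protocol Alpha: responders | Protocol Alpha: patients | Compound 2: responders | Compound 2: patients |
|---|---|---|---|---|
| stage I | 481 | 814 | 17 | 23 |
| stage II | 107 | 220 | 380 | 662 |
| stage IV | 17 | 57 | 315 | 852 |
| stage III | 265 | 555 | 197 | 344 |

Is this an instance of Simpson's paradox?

Stage I: Protocol Alpha 481/814 = 59.1%, Compound 2 17/23 = 73.9% → Compound 2
Stage II: Protocol Alpha 107/220 = 48.6%, Compound 2 380/662 = 57.4% → Compound 2
Stage IV: Protocol Alpha 17/57 = 29.8%, Compound 2 315/852 = 37.0% → Compound 2
Stage III: Protocol Alpha 265/555 = 47.7%, Compound 2 197/344 = 57.3% → Compound 2
Overall: Protocol Alpha 870/1646 = 52.9%, Compound 2 909/1881 = 48.3% → Protocol Alpha
Compound 2 wins each disease group but Protocol Alpha wins overall — the comparison reverses. Compound 2's patients skew toward stage IV, which has a lower base rate.

Yes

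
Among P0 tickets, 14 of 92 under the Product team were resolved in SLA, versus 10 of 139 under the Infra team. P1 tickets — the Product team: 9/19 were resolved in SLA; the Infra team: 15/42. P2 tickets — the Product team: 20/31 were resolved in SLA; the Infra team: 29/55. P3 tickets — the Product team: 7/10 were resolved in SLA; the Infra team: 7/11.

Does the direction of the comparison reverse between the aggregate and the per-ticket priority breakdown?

No

P0: the Product team 14/92 = 15.2%, the Infra team 10/139 = 7.2% → the Product team
P1: the Product team 9/19 = 47.4%, the Infra team 15/42 = 35.7% → the Product team
P2: the Product team 20/31 = 64.5%, the Infra team 29/55 = 52.7% → the Product team
P3: the Product team 7/10 = 70.0%, the Infra team 7/11 = 63.6% → the Product team
Overall: the Product team 50/152 = 32.9%, the Infra team 61/247 = 24.7% → the Product team
The Product team wins overall and in every ticket group — no reversal.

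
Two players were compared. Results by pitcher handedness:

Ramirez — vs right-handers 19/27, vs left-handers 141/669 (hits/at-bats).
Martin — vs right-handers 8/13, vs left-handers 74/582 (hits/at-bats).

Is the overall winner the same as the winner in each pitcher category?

Yes

Vs right-handers: Ramirez 19/27 = 70.4%, Martin 8/13 = 61.5% → Ramirez
Vs left-handers: Ramirez 141/669 = 21.1%, Martin 74/582 = 12.7% → Ramirez
Overall: Ramirez 160/696 = 23.0%, Martin 82/595 = 13.8% → Ramirez
Ramirez wins overall and in every pitcher group — no reversal.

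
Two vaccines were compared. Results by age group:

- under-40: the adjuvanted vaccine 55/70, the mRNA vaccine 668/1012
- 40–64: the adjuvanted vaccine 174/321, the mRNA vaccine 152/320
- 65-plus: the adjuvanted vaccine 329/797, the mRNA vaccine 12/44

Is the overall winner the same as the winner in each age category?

No

Under-40: the adjuvanted vaccine 55/70 = 78.6%, the mRNA vaccine 668/1012 = 66.0% → the adjuvanted vaccine
40–64: the adjuvanted vaccine 174/321 = 54.2%, the mRNA vaccine 152/320 = 47.5% → the adjuvanted vaccine
65-plus: the adjuvanted vaccine 329/797 = 41.3%, the mRNA vaccine 12/44 = 27.3% → the adjuvanted vaccine
Overall: the adjuvanted vaccine 558/1188 = 47.0%, the mRNA vaccine 832/1376 = 60.5% → the mRNA vaccine
The adjuvanted vaccine wins each age group but the mRNA vaccine wins overall — the comparison reverses. The adjuvanted vaccine's recipients skew toward 65-plus, which has a lower base rate.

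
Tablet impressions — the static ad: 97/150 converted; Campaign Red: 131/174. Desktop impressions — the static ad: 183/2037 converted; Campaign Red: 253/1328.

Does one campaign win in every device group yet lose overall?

No

Tablet: the static ad 97/150 = 64.7%, Campaign Red 131/174 = 75.3% → Campaign Red
Desktop: the static ad 183/2037 = 9.0%, Campaign Red 253/1328 = 19.1% → Campaign Red
Overall: the static ad 280/2187 = 12.8%, Campaign Red 384/1502 = 25.6% → Campaign Red
Campaign Red wins overall and in every device group — no reversal.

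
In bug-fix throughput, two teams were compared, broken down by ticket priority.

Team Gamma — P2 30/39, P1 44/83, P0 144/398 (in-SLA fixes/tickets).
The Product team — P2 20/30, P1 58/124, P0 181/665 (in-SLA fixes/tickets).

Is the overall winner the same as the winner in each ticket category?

Yes

P2: Team Gamma 30/39 = 76.9%, the Product team 20/30 = 66.7% → Team Gamma
P1: Team Gamma 44/83 = 53.0%, the Product team 58/124 = 46.8% → Team Gamma
P0: Team Gamma 144/398 = 36.2%, the Product team 181/665 = 27.2% → Team Gamma
Overall: Team Gamma 218/520 = 41.9%, the Product team 259/819 = 31.6% → Team Gamma
Team Gamma wins overall and in every ticket group — no reversal.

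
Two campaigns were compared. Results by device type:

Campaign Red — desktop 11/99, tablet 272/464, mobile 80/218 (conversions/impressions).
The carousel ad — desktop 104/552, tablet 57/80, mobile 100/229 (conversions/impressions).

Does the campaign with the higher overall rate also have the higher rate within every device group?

Desktop: Campaign Red 11/99 = 11.1%, the carousel ad 104/552 = 18.8% → the carousel ad
Tablet: Campaign Red 272/464 = 58.6%, the carousel ad 57/80 = 71.2% → the carousel ad
Mobile: Campaign Red 80/218 = 36.7%, the carousel ad 100/229 = 43.7% → the carousel ad
Overall: Campaign Red 363/781 = 46.5%, the carousel ad 261/861 = 30.3% → Campaign Red
The carousel ad wins each device group but Campaign Red wins overall — the comparison reverses. The carousel ad's impressions skew toward desktop, which has a lower base rate.

No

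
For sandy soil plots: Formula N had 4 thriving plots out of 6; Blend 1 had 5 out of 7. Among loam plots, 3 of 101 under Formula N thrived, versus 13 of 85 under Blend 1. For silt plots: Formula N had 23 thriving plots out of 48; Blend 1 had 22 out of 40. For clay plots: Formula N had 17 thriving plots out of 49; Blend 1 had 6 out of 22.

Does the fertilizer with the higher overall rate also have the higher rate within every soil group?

Sandy soil: Formula N 4/6 = 66.7%, Blend 1 5/7 = 71.4% → Blend 1
Loam: Formula N 3/101 = 3.0%, Blend 1 13/85 = 15.3% → Blend 1
Silt: Formula N 23/48 = 47.9%, Blend 1 22/40 = 55.0% → Blend 1
Clay: Formula N 17/49 = 34.7%, Blend 1 6/22 = 27.3% → Formula N
Overall: Formula N 47/204 = 23.0%, Blend 1 46/154 = 29.9% → Blend 1
Neither sweeps: Formula N wins 1 of 4 groups, Blend 1 wins 3. Blend 1 wins overall but not every group — no Simpson reversal.

No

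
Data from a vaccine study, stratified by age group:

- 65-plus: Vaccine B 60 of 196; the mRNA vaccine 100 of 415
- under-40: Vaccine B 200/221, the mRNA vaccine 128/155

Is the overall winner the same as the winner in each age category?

Yes

65-plus: Vaccine B 60/196 = 30.6%, the mRNA vaccine 100/415 = 24.1% → Vaccine B
Under-40: Vaccine B 200/221 = 90.5%, the mRNA vaccine 128/155 = 82.6% → Vaccine B
Overall: Vaccine B 260/417 = 62.4%, the mRNA vaccine 228/570 = 40.0% → Vaccine B
Vaccine B wins overall and in every age group — no reversal.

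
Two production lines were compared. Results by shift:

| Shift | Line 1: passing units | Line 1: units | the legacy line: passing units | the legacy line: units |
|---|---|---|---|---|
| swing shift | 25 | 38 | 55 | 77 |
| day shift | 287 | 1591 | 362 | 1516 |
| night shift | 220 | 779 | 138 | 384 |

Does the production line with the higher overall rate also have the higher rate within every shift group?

Swing shift: Line 1 25/38 = 65.8%, the legacy line 55/77 = 71.4% → the legacy line
Day shift: Line 1 287/1591 = 18.0%, the legacy line 362/1516 = 23.9% → the legacy line
Night shift: Line 1 220/779 = 28.2%, the legacy line 138/384 = 35.9% → the legacy line
Overall: Line 1 532/2408 = 22.1%, the legacy line 555/1977 = 28.1% → the legacy line
The legacy line wins overall and in every shift group — no reversal.

Yes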